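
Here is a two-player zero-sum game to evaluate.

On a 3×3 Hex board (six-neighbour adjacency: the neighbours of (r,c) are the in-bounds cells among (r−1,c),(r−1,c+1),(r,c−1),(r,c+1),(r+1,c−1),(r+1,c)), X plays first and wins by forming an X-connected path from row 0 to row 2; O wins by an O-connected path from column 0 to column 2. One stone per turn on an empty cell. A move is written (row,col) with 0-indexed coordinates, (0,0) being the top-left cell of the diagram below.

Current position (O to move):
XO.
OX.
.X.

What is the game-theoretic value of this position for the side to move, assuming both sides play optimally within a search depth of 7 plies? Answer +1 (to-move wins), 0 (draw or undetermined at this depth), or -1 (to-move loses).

value(XO./OX./.X., O) = +1

[XO./OX./.X.] O move#1: (0,2):+1/XOO/OX./.X.*, (1,2):-1/XO./OXO/.X., (2,0):-1/XO./OX./OX., (2,2):-1/XO./OX./.XO
[XOO/OX./.X.] end (terminal -1, X#2); searched XO./OX./.X. to 7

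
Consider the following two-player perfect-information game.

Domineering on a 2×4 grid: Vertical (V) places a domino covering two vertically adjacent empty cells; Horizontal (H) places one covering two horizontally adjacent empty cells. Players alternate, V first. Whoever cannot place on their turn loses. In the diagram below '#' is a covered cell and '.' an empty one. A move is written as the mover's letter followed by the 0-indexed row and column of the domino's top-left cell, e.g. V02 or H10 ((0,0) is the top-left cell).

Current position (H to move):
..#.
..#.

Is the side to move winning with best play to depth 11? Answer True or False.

[..#./..#.] H move#1: H00:+1/###./..#.*, H10:+1/..#./###.
[###./..#.] V move#2: V03:-1/####/..##*
[####/..##] H move#3: H10:+1/####/####*
[####/####] end (terminal -1, V#4); searched ..#./..#. to 11

H winning at [..#./..#.]: True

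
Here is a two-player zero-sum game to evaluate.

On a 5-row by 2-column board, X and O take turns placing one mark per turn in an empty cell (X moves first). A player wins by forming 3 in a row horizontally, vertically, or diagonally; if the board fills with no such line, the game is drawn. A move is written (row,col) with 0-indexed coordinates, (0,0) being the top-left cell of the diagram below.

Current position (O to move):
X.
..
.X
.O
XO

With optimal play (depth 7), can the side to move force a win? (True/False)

O winning at [X./../.X/.O/XO]: False

p1 O@[X./../.X/.O/XO]: (0,1)[XO/../.X/.O/XO]-1 (1,0)[X./O./.X/.O/XO]+0* (1,1)[X./.O/.X/.O/XO]-1 (2,0)[X./../OX/.O/XO]+0 (3,0)[X./../.X/OO/XO]+0
p2 X@[X./O./.X/.O/XO]: (0,1)[XX/O./.X/.O/XO]+0* (1,1)[X./OX/.X/.O/XO]+0 (2,0)[X./O./XX/.O/XO]+0 (3,0)[X./O./.X/XO/XO]+0
p3 O@[XX/O./.X/.O/XO]: (1,1)[XX/OO/.X/.O/XO]+0* (2,0)[XX/O./OX/.O/XO]-1 (3,0)[XX/O./.X/OO/XO]-1
p4 X@[XX/OO/.X/.O/XO]: (2,0)[XX/OO/XX/.O/XO]+0* (3,0)[XX/OO/.X/XO/XO]+0
p5 O@[XX/OO/XX/.O/XO]: (3,0)[XX/OO/XX/OO/XO]+0*
p6 X@[XX/OO/XX/OO/XO] terminal +0; root [X./../.X/.O/XO] d7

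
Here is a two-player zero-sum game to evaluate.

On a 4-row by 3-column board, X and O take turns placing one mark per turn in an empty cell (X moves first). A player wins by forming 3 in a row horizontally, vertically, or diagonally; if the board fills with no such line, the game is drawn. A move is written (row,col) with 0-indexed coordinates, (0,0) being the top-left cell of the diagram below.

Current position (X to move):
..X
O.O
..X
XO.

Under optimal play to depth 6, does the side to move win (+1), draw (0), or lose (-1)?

[..X/O.O/..X/XO.] X move#1: (0,0):-1/X.X/O.O/..X/XO., (0,1):-1/.XX/O.O/..X/XO., (1,1):+1/..X/OXO/..X/XO.*, (2,0):-1/..X/O.O/X.X/XO., (2,1):-1/..X/O.O/.XX/XO., (3,2):-1/..X/O.O/..X/XOX
[..X/OXO/..X/XO.] O move#2: (0,0):-1/O.X/OXO/..X/XO.*, (0,1):-1/.OX/OXO/..X/XO., (2,0):-1/..X/OXO/O.X/XO., (2,1):-1/..X/OXO/.OX/XO., (3,2):-1/..X/OXO/..X/XOO
[O.X/OXO/..X/XO.] X move#3: (0,1):-1/OXX/OXO/..X/XO., (2,0):+1/O.X/OXO/X.X/XO.*, (2,1):-1/O.X/OXO/.XX/XO., (3,2):-1/O.X/OXO/..X/XOX
[O.X/OXO/X.X/XO.] end (terminal -1, O#4); searched ..X/O.O/..X/XO. to 6

value(..X/O.O/..X/XO., X) = +1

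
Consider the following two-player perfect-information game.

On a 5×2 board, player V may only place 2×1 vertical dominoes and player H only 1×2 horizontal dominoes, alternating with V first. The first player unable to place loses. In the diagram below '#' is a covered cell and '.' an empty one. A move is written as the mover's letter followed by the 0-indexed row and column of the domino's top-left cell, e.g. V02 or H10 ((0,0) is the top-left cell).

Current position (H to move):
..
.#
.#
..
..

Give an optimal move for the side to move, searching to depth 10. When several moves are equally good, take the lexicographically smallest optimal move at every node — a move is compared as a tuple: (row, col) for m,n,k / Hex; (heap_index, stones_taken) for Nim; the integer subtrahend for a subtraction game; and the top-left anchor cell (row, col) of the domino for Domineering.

ply 1, H at ../.#/.#/../.. | H00=-1→##/.#/.#/../..; H30=+1→../.#/.#/##/..*; H40=+1→../.#/.#/../##
ply 2, V at ../.#/.#/##/.. | V00=-1→#./##/.#/##/..*; V10=-1→../##/##/##/..
ply 3, H at #./##/.#/##/.. | H40=+1→#./##/.#/##/##*
ply 4: #./##/.#/##/## is terminal -1 (V); from ../.#/.#/../.. depth 10

H's best at [../.#/.#/../..]: H30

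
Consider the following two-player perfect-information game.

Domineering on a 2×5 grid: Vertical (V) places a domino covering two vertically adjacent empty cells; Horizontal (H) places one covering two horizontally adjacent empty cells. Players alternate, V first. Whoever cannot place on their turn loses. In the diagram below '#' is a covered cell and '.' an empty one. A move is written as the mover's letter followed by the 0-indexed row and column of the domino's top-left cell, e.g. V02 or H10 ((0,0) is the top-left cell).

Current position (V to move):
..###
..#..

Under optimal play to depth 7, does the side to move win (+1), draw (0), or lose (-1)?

value(..###/..#.., V) = +1

[..###/..#..] V move#1: V00:+1/#.###/#.#..*, V01:+1/.####/.##..
[#.###/#.#..] H move#2: H13:-1/#.###/#.###*
[#.###/#.###] V move#3: V01:+1/#####/#####*
[#####/#####] end (terminal -1, H#4); searched ..###/..#.. to 7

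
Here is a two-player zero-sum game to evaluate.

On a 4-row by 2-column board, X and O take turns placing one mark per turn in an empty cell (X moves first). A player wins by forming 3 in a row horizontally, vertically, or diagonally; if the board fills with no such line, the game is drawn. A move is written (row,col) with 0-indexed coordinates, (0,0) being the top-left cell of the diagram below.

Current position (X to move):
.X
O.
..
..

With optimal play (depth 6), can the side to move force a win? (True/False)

X winning at [.X/O./../..]: False

ply 1, X at .X/O./../.. | (0,0)=+0→XX/O./../..*; (1,1)=+0→.X/OX/../..; (2,0)=+0→.X/O./X./..; (2,1)=+0→.X/O./.X/..; (3,0)=+0→.X/O./../X.; (3,1)=-1→.X/O./../.X
ply 2, O at XX/O./../.. | (1,1)=+0→XX/OO/../..*; (2,0)=+0→XX/O./O./..; (2,1)=+0→XX/O./.O/..; (3,0)=+0→XX/O./../O.; (3,1)=+0→XX/O./../.O
ply 3, X at XX/OO/../.. | (2,0)=+0→XX/OO/X./..*; (2,1)=+0→XX/OO/.X/..; (3,0)=+0→XX/OO/../X.; (3,1)=+0→XX/OO/../.X
ply 4, O at XX/OO/X./.. | (2,1)=+0→XX/OO/XO/..*; (3,0)=+0→XX/OO/X./O.; (3,1)=+0→XX/OO/X./.O
ply 5, X at XX/OO/XO/.. | (3,0)=-1→XX/OO/XO/X.; (3,1)=+0→XX/OO/XO/.X*
ply 6, O at XX/OO/XO/.X | (3,0)=+0→XX/OO/XO/OX*
ply 7: XX/OO/XO/OX is terminal +0 (X); from .X/O./../.. depth 6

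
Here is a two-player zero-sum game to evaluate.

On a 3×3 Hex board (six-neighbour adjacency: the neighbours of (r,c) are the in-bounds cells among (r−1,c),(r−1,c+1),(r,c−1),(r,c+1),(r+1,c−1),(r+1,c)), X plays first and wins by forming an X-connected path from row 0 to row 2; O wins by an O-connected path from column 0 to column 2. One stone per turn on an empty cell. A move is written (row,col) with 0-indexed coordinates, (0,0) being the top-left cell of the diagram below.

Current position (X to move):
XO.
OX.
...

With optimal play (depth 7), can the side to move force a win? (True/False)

X winning at [XO./OX./...]: True

p1 X@[XO./OX./...]: (0,2)[XOX/OX./...]+1* (1,2)[XO./OXX/...]-1 (2,0)[XO./OX./X..]-1 (2,1)[XO./OX./.X.]-1 (2,2)[XO./OX./..X]-1
p2 O@[XOX/OX./...]: (1,2)[XOX/OXO/...]-1* (2,0)[XOX/OX./O..]-1 (2,1)[XOX/OX./.O.]-1 (2,2)[XOX/OX./..O]-1
p3 X@[XOX/OXO/...]: (2,0)[XOX/OXO/X..]+1* (2,1)[XOX/OXO/.X.]+1 (2,2)[XOX/OXO/..X]+1
p4 O@[XOX/OXO/X..] terminal -1; root [XO./OX./...] d7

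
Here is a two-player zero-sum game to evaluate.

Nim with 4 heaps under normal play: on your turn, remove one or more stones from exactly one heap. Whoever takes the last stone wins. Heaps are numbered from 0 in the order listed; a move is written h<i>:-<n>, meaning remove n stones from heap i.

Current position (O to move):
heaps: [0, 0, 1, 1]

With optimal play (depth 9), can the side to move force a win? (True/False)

O winning at [(0,0,1,1)]: False

p1 O@[(0,0,1,1)]: h2:-1[(0,0,0,1)]-1* h3:-1[(0,0,1,0)]-1
p2 X@[(0,0,0,1)]: h3:-1[(0,0,0,0)]+1*
p3 O@[(0,0,0,0)] terminal -1; root [(0,0,1,1)] d9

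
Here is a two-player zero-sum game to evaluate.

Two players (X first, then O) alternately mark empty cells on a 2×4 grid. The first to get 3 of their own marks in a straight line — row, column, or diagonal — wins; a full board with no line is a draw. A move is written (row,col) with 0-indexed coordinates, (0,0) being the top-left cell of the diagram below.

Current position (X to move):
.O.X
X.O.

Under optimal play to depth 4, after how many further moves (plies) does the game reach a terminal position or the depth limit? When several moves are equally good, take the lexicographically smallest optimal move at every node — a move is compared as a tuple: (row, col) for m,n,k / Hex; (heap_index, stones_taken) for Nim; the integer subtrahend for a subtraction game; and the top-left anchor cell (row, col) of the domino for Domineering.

PV length from [.O.X/X.O.]: 4 plies

[.O.X/X.O.] X move#1: (0,0):+0/XO.X/X.O.*, (0,2):+0/.OXX/X.O., (1,1):+0/.O.X/XXO., (1,3):+0/.O.X/X.OX
[XO.X/X.O.] O move#2: (0,2):+0/XOOX/X.O.*, (1,1):+0/XO.X/XOO., (1,3):+0/XO.X/X.OO
[XOOX/X.O.] X move#3: (1,1):+0/XOOX/XXO.*, (1,3):+0/XOOX/X.OX
[XOOX/XXO.] O move#4: (1,3):+0/XOOX/XXOO*
[XOOX/XXOO] end (terminal +0, X#5); searched .O.X/X.O. to 4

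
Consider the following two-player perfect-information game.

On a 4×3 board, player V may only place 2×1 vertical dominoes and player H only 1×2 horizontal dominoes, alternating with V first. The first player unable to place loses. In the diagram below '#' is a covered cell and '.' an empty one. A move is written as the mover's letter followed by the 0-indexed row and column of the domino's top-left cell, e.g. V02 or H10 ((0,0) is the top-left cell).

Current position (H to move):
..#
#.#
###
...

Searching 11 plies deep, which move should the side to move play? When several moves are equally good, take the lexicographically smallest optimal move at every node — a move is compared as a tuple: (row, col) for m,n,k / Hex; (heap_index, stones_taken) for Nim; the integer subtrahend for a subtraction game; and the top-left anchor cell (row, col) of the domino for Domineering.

ply 1, H at ..#/#.#/###/... | H00=+1→###/#.#/###/...*; H30=-1→..#/#.#/###/##.; H31=-1→..#/#.#/###/.##
ply 2: ###/#.#/###/... is terminal -1 (V); from ..#/#.#/###/... depth 11

H's best at [..#/#.#/###/...]: H00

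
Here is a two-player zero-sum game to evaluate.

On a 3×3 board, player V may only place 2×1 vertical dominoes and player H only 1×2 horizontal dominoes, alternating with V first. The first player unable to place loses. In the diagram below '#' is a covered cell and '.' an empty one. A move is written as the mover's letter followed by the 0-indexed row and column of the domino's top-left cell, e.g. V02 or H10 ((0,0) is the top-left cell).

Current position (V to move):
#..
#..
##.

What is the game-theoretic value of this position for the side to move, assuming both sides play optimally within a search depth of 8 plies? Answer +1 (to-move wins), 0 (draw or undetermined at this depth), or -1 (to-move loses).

value(#../#../##., V) = +1

p1 V@[#../#../##.]: V01[##./##./##.]+1* V02[#.#/#.#/##.]+1 V12[#../#.#/###]-1
p2 H@[##./##./##.] terminal -1; root [#../#../##.] d8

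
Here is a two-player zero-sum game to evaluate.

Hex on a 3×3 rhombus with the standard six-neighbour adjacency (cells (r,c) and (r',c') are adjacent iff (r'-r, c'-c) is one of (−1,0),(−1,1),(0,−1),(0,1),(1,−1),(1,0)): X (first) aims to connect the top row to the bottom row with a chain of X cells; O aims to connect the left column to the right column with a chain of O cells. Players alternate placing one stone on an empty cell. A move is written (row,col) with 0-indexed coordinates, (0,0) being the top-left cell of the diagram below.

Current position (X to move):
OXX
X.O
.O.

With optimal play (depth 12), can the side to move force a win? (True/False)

ply 1, X at OXX/X.O/.O. | (1,1)=-1→OXX/XXO/.O.; (2,0)=+1→OXX/X.O/XO.*; (2,2)=-1→OXX/X.O/.OX
ply 2: OXX/X.O/XO. is terminal -1 (O); from OXX/X.O/.O. depth 12

X winning at [OXX/X.O/.O.]: True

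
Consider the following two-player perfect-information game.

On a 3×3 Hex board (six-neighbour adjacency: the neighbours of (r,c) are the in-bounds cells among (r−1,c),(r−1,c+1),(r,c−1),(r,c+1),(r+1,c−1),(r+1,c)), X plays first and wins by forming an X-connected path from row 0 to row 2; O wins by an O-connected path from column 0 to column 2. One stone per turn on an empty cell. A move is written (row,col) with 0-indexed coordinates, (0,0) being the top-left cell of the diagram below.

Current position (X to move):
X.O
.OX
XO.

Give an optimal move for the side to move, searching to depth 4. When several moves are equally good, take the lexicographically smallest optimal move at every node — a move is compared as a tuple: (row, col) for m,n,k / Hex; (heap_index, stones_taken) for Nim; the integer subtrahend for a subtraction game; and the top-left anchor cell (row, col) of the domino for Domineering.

X's best at [X.O/.OX/XO.]: (1,0)

[X.O/.OX/XO.] X move#1: (0,1):-1/XXO/.OX/XO., (1,0):+1/X.O/XOX/XO.*, (2,2):-1/X.O/.OX/XOX
[X.O/XOX/XO.] end (terminal -1, O#2); searched X.O/.OX/XO. to 4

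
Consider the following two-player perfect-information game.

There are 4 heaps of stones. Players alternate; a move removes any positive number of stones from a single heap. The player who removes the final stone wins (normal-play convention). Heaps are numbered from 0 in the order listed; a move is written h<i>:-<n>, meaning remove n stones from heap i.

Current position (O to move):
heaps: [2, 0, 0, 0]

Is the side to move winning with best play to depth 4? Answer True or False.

O winning at [(2,0,0,0)]: True

[(2,0,0,0)] O move#1: h0:-1:-1/(1,0,0,0), h0:-2:+1/(0,0,0,0)*
[(0,0,0,0)] end (terminal -1, X#2); searched (2,0,0,0) to 4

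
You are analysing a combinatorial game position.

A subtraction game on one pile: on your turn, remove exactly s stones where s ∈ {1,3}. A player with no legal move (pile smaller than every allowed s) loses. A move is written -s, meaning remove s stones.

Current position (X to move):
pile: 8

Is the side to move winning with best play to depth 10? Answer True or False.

[8] X move#1: -1:-1/7*, -3:-1/5
[7] O move#2: -1:+1/6*, -3:+1/4
[6] X move#3: -1:-1/5*, -3:-1/3
[5] O move#4: -1:+1/4*, -3:+1/2
[4] X move#5: -1:-1/3*, -3:-1/1
[3] O move#6: -1:+1/2*, -3:+1/0
[2] X move#7: -1:-1/1*
[1] O move#8: -1:+1/0*
[0] end (terminal -1, X#9); searched 8 to 10

X winning at [8]: False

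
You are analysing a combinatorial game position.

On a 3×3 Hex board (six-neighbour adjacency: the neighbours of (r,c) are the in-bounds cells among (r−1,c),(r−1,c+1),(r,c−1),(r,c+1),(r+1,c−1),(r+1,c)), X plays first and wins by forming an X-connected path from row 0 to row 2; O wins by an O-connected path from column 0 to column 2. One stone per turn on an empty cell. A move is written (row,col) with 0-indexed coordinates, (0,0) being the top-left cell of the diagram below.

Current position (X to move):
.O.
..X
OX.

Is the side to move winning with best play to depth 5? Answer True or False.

p1 X@[.O./..X/OX.]: (0,0)[XO./..X/OX.]-1 (0,2)[.OX/..X/OX.]+1* (1,0)[.O./X.X/OX.]-1 (1,1)[.O./.XX/OX.]-1 (2,2)[.O./..X/OXX]-1
p2 O@[.OX/..X/OX.] terminal -1; root [.O./..X/OX.] d5

X winning at [.O./..X/OX.]: True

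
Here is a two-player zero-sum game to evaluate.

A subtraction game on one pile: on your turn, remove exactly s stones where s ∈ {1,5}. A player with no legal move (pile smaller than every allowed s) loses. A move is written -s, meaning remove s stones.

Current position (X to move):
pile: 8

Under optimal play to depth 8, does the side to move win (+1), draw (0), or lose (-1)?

value(8, X) = -1

ply 1, X at 8 | -1=-1→7*; -5=-1→3
ply 2, O at 7 | -1=+1→6*; -5=+1→2
ply 3, X at 6 | -1=-1→5*; -5=-1→1
ply 4, O at 5 | -1=+1→4*; -5=+1→0
ply 5, X at 4 | -1=-1→3*
ply 6, O at 3 | -1=+1→2*
ply 7, X at 2 | -1=-1→1*
ply 8, O at 1 | -1=+1→0*
ply 9: 0 is terminal -1 (X); from 8 depth 8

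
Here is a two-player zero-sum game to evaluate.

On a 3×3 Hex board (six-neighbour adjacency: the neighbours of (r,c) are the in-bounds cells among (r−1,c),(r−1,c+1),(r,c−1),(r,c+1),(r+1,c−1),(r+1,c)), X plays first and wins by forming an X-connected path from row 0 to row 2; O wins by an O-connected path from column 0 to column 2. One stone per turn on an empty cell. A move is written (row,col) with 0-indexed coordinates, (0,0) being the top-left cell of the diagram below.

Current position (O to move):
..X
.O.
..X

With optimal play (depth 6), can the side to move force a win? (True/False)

[..X/.O./..X] O move#1: (0,0):-1/O.X/.O./..X, (0,1):-1/.OX/.O./..X, (1,0):-1/..X/OO./..X, (1,2):+1/..X/.OO/..X*, (2,0):-1/..X/.O./O.X, (2,1):-1/..X/.O./.OX
[..X/.OO/..X] X move#2: (0,0):-1/X.X/.OO/..X*, (0,1):-1/.XX/.OO/..X, (1,0):-1/..X/XOO/..X, (2,0):-1/..X/.OO/X.X, (2,1):-1/..X/.OO/.XX
[X.X/.OO/..X] O move#3: (0,1):+1/XOX/.OO/..X*, (1,0):+1/X.X/OOO/..X, (2,0):+1/X.X/.OO/O.X, (2,1):+1/X.X/.OO/.OX
[XOX/.OO/..X] X move#4: (1,0):-1/XOX/XOO/..X*, (2,0):-1/XOX/.OO/X.X, (2,1):-1/XOX/.OO/.XX
[XOX/XOO/..X] O move#5: (2,0):+1/XOX/XOO/O.X*, (2,1):-1/XOX/XOO/.OX
[XOX/XOO/O.X] end (terminal -1, X#6); searched ..X/.O./..X to 6

O winning at [..X/.O./..X]: True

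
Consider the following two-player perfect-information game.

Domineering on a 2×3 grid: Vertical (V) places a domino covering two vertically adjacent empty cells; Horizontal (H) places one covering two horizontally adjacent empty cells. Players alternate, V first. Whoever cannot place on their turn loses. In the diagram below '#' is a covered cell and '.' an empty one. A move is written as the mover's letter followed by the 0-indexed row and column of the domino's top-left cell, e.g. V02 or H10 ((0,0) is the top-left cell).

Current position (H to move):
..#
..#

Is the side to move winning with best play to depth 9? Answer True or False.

H winning at [..#/..#]: True

[..#/..#] H move#1: H00:+1/###/..#*, H10:+1/..#/###
[###/..#] end (terminal -1, V#2); searched ..#/..# to 9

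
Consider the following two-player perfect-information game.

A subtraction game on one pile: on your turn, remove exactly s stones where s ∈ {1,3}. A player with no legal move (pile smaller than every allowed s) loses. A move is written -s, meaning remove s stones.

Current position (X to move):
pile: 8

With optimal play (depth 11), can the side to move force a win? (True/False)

X winning at [8]: False

[8] X move#1: -1:-1/7*, -3:-1/5
[7] O move#2: -1:+1/6*, -3:+1/4
[6] X move#3: -1:-1/5*, -3:-1/3
[5] O move#4: -1:+1/4*, -3:+1/2
[4] X move#5: -1:-1/3*, -3:-1/1
[3] O move#6: -1:+1/2*, -3:+1/0
[2] X move#7: -1:-1/1*
[1] O move#8: -1:+1/0*
[0] end (terminal -1, X#9); searched 8 to 11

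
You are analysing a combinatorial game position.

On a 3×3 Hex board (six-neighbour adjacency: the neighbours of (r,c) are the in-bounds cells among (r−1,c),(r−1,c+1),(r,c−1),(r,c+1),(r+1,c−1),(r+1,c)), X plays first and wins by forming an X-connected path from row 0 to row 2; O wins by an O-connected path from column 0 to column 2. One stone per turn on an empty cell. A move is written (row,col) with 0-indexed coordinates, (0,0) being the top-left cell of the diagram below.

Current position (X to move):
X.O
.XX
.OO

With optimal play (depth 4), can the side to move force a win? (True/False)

ply 1, X at X.O/.XX/.OO | (0,1)=-1→XXO/.XX/.OO; (1,0)=-1→X.O/XXX/.OO; (2,0)=+1→X.O/.XX/XOO*
ply 2, O at X.O/.XX/XOO | (0,1)=-1→XOO/.XX/XOO*; (1,0)=-1→X.O/OXX/XOO
ply 3, X at XOO/.XX/XOO | (1,0)=+1→XOO/XXX/XOO*
ply 4: XOO/XXX/XOO is terminal -1 (O); from X.O/.XX/.OO depth 4

X winning at [X.O/.XX/.OO]: True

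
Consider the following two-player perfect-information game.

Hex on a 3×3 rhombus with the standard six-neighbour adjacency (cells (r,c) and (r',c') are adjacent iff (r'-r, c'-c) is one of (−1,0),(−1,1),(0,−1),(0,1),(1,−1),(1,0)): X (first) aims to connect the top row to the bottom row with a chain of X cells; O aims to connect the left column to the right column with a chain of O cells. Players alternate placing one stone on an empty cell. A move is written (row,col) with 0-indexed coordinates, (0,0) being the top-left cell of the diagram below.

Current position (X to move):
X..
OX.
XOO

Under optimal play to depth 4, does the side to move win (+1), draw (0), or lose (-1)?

value(X../OX./XOO, X) = +1

ply 1, X at X../OX./XOO | (0,1)=+1→XX./OX./XOO*; (0,2)=+1→X.X/OX./XOO; (1,2)=+1→X../OXX/XOO
ply 2: XX./OX./XOO is terminal -1 (O); from X../OX./XOO depth 4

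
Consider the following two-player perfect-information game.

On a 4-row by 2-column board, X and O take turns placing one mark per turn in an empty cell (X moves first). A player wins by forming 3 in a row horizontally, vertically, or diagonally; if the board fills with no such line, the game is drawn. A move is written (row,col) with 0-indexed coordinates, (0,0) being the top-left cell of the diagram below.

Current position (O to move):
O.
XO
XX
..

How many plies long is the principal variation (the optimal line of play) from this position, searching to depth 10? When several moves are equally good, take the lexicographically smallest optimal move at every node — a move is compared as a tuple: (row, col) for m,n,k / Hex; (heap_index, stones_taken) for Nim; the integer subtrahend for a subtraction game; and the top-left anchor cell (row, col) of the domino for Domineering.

PV length from [O./XO/XX/..]: 3 plies

[O./XO/XX/..] O move#1: (0,1):-1/OO/XO/XX/.., (3,0):+0/O./XO/XX/O.*, (3,1):-1/O./XO/XX/.O
[O./XO/XX/O.] X move#2: (0,1):+0/OX/XO/XX/O.*, (3,1):+0/O./XO/XX/OX
[OX/XO/XX/O.] O move#3: (3,1):+0/OX/XO/XX/OO*
[OX/XO/XX/OO] end (terminal +0, X#4); searched O./XO/XX/.. to 10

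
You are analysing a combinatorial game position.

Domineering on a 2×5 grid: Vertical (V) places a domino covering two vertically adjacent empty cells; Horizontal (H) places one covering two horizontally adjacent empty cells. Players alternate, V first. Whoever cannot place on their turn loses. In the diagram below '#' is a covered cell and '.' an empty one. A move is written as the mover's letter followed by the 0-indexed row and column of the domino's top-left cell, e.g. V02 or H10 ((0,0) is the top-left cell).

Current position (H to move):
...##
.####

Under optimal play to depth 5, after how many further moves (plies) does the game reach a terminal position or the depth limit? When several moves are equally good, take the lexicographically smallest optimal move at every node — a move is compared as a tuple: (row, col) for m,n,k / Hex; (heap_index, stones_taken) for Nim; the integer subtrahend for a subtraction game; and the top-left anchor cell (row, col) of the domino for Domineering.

PV length from [...##/.####]: 1 ply

ply 1, H at ...##/.#### | H00=+1→##.##/.####*; H01=-1→.####/.####
ply 2: ##.##/.#### is terminal -1 (V); from ...##/.#### depth 5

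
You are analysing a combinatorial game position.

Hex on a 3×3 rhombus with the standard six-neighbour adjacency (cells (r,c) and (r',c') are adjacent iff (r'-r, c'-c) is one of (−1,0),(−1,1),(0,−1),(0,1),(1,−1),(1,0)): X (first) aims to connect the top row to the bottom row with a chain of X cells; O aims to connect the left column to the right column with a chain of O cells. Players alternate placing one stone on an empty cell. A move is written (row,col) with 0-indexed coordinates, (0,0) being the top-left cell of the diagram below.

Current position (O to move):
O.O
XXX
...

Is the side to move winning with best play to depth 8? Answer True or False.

[O.O/XXX/...] O move#1: (0,1):+1/OOO/XXX/...*, (2,0):-1/O.O/XXX/O.., (2,1):-1/O.O/XXX/.O., (2,2):-1/O.O/XXX/..O
[OOO/XXX/...] end (terminal -1, X#2); searched O.O/XXX/... to 8

O winning at [O.O/XXX/...]: True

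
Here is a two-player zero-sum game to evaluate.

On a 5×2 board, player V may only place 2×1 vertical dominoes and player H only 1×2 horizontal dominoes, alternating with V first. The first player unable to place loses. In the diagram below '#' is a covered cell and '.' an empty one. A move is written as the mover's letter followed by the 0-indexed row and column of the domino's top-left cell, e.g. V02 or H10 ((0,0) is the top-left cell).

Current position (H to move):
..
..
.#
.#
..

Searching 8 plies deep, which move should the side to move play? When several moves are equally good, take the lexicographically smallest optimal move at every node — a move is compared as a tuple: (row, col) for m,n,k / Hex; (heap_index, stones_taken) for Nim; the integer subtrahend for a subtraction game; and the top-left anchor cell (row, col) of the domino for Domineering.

p1 H@[../../.#/.#/..]: H00[##/../.#/.#/..]+1* H10[../##/.#/.#/..]+1 H40[../../.#/.#/##]-1
p2 V@[##/../.#/.#/..]: V10[##/#./##/.#/..]-1* V20[##/../##/##/..]-1 V30[##/../.#/##/#.]-1
p3 H@[##/#./##/.#/..]: H40[##/#./##/.#/##]+1*
p4 V@[##/#./##/.#/##] terminal -1; root [../../.#/.#/..] d8

H's best at [../../.#/.#/..]: H00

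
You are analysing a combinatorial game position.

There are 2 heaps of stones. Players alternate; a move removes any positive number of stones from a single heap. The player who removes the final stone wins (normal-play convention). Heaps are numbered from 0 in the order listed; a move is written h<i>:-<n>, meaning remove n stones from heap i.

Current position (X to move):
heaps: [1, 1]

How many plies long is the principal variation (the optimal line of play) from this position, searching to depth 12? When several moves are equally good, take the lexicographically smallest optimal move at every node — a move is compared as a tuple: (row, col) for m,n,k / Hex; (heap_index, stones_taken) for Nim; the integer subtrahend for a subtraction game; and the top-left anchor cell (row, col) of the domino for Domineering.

[(1,1)] X move#1: h0:-1:-1/(0,1)*, h1:-1:-1/(1,0)
[(0,1)] O move#2: h1:-1:+1/(0,0)*
[(0,0)] end (terminal -1, X#3); searched (1,1) to 12

PV length from [(1,1)]: 2 plies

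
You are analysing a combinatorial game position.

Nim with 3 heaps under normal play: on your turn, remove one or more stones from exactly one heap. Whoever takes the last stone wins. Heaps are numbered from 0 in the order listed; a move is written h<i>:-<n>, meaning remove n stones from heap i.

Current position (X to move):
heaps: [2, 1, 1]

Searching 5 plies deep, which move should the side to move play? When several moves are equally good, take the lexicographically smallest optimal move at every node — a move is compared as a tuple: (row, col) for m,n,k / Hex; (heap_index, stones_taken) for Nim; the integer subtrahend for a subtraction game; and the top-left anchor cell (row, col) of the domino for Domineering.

p1 X@[(2,1,1)]: h0:-1[(1,1,1)]-1 h0:-2[(0,1,1)]+1* h1:-1[(2,0,1)]-1 h2:-1[(2,1,0)]-1
p2 O@[(0,1,1)]: h1:-1[(0,0,1)]-1* h2:-1[(0,1,0)]-1
p3 X@[(0,0,1)]: h2:-1[(0,0,0)]+1*
p4 O@[(0,0,0)] terminal -1; root [(2,1,1)] d5

X's best at [(2,1,1)]: h0:-2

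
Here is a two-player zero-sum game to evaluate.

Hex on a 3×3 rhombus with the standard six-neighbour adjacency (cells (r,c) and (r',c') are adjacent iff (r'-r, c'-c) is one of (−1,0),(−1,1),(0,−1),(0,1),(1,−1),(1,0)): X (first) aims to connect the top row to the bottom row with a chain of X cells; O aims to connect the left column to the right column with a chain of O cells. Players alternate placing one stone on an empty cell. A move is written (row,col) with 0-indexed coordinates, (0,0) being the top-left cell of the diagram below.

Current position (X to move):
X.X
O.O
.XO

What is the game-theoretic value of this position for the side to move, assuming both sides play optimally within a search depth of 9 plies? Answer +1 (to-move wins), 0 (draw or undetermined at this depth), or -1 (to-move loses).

p1 X@[X.X/O.O/.XO]: (0,1)[XXX/O.O/.XO]-1 (1,1)[X.X/OXO/.XO]+1* (2,0)[X.X/O.O/XXO]-1
p2 O@[X.X/OXO/.XO] terminal -1; root [X.X/O.O/.XO] d9

value(X.X/O.O/.XO, X) = +1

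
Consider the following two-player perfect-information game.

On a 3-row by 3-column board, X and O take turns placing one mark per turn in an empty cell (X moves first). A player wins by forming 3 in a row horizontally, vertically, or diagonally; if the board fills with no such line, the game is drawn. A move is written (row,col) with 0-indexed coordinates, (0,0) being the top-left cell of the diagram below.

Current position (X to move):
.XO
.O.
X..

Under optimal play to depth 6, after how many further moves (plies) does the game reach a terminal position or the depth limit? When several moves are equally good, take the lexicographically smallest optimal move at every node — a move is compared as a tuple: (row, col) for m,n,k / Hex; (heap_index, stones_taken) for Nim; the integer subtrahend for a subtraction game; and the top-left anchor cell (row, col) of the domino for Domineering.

PV length from [.XO/.O./X..]: 5 plies

[.XO/.O./X..] X move#1: (0,0):+0/XXO/.O./X..*, (1,0):+0/.XO/XO./X.., (1,2):+0/.XO/.OX/X.., (2,1):-1/.XO/.O./XX., (2,2):+0/.XO/.O./X.X
[XXO/.O./X..] O move#2: (1,0):+0/XXO/OO./X..*, (1,2):-1/XXO/.OO/X.., (2,1):-1/XXO/.O./XO., (2,2):-1/XXO/.O./X.O
[XXO/OO./X..] X move#3: (1,2):+0/XXO/OOX/X..*, (2,1):-1/XXO/OO./XX., (2,2):-1/XXO/OO./X.X
[XXO/OOX/X..] O move#4: (2,1):+0/XXO/OOX/XO.*, (2,2):+0/XXO/OOX/X.O
[XXO/OOX/XO.] X move#5: (2,2):+0/XXO/OOX/XOX*
[XXO/OOX/XOX] end (terminal +0, O#6); searched .XO/.O./X.. to 6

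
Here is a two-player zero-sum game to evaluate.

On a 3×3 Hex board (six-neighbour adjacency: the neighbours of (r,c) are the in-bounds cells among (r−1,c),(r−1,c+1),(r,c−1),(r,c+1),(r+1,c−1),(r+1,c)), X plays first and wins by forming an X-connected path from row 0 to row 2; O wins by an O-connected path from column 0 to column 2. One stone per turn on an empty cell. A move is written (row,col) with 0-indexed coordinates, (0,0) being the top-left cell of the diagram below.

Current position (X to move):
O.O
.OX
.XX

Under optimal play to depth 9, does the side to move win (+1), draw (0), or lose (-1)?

ply 1, X at O.O/.OX/.XX | (0,1)=-1→OXO/.OX/.XX*; (1,0)=-1→O.O/XOX/.XX; (2,0)=-1→O.O/.OX/XXX
ply 2, O at OXO/.OX/.XX | (1,0)=+1→OXO/OOX/.XX*; (2,0)=+1→OXO/.OX/OXX
ply 3: OXO/OOX/.XX is terminal -1 (X); from O.O/.OX/.XX depth 9

value(O.O/.OX/.XX, X) = -1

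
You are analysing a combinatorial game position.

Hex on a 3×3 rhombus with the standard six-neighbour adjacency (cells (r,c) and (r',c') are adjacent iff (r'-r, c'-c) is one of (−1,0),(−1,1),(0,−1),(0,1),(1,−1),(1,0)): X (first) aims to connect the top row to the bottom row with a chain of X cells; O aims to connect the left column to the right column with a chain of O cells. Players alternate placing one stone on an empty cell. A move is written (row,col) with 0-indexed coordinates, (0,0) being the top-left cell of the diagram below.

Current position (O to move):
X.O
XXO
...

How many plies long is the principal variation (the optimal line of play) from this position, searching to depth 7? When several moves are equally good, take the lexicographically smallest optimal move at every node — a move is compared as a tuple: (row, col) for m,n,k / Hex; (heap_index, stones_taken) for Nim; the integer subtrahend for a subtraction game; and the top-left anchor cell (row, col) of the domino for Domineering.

PV length from [X.O/XXO/...]: 2 plies

ply 1, O at X.O/XXO/... | (0,1)=-1→XOO/XXO/...*; (2,0)=-1→X.O/XXO/O..; (2,1)=-1→X.O/XXO/.O.; (2,2)=-1→X.O/XXO/..O
ply 2, X at XOO/XXO/... | (2,0)=+1→XOO/XXO/X..*; (2,1)=+1→XOO/XXO/.X.; (2,2)=+1→XOO/XXO/..X
ply 3: XOO/XXO/X.. is terminal -1 (O); from X.O/XXO/... depth 7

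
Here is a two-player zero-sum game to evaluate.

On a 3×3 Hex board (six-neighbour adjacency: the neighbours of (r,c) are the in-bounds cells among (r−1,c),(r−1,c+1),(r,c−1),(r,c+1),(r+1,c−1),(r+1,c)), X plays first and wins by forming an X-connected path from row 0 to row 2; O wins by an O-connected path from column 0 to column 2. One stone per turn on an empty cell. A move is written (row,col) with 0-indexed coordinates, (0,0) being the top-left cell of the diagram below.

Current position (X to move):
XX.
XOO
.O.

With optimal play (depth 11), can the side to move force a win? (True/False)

X winning at [XX./XOO/.O.]: True

p1 X@[XX./XOO/.O.]: (0,2)[XXX/XOO/.O.]-1 (2,0)[XX./XOO/XO.]+1* (2,2)[XX./XOO/.OX]-1
p2 O@[XX./XOO/XO.] terminal -1; root [XX./XOO/.O.] d11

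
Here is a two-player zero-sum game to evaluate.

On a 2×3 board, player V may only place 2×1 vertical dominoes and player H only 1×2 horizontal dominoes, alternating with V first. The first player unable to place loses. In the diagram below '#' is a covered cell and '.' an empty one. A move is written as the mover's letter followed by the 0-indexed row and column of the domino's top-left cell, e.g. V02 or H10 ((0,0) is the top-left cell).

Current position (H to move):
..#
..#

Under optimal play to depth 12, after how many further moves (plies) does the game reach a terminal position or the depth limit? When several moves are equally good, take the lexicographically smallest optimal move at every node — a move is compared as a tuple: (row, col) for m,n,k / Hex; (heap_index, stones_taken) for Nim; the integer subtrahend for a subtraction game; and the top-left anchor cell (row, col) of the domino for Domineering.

PV length from [..#/..#]: 1 ply

p1 H@[..#/..#]: H00[###/..#]+1* H10[..#/###]+1
p2 V@[###/..#] terminal -1; root [..#/..#] d12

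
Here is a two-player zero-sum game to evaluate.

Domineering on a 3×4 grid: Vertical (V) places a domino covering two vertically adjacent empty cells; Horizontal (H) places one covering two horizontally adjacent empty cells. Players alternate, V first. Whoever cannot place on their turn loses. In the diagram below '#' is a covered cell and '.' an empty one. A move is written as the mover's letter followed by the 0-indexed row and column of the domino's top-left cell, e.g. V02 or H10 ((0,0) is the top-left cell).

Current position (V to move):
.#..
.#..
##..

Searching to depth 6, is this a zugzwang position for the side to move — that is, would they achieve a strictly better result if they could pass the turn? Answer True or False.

zugzwang(.#../.#../##.., V) = False

p1 V@[.#../.#../##..]: V00[##../##../##..]-1 V02[.##./.##./##..]+1* V03[.#.#/.#.#/##..]+1 V12[.#../.##./###.]+1 V13[.#../.#.#/##.#]+1
p2 H@[.##./.##./##..]: H22[.##./.##./####]-1*
p3 V@[.##./.##./####]: V00[###./###./####]+1* V03[.###/.###/####]+1
p4 H@[###./###./####] terminal -1; root [.#../.#../##..] d6
if V skipped the turn, H would face:
~ p1 H@[.#../.#../##..]: H02[.###/.#../##..]-1 H12[.#../.###/##..]+1* H22[.#../.#../####]-1
~ p2 V@[.#../.###/##..]: V00[##../####/##..]-1*
~ p3 H@[##../####/##..]: H02[####/####/##..]+1* H22[##../####/####]+1
~ p4 V@[####/####/##..] terminal -1; root [.#../.#../##..] d6
compare (V): move=+1 vs pass=-1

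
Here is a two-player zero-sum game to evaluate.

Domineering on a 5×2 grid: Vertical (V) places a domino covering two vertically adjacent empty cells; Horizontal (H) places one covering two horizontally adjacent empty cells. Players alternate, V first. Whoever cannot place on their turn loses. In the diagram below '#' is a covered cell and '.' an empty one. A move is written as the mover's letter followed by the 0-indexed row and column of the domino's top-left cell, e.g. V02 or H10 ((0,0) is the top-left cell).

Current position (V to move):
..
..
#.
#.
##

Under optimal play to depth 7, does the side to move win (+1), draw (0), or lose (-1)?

value(../../#./#./##, V) = +1

p1 V@[../../#./#./##]: V00[#./#./#./#./##]+1* V01[.#/.#/#./#./##]+1 V11[../.#/##/#./##]-1 V21[../../##/##/##]-1
p2 H@[#./#./#./#./##] terminal -1; root [../../#./#./##] d7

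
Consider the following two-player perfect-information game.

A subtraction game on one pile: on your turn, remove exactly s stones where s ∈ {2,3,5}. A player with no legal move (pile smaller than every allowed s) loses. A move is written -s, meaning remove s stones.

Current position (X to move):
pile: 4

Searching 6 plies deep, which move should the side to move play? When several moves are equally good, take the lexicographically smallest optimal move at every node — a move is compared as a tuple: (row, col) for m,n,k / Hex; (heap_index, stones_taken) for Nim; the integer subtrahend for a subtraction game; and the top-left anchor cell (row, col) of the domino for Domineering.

X's best at [4]: -3

[4] X move#1: -2:-1/2, -3:+1/1*
[1] end (terminal -1, O#2); searched 4 to 6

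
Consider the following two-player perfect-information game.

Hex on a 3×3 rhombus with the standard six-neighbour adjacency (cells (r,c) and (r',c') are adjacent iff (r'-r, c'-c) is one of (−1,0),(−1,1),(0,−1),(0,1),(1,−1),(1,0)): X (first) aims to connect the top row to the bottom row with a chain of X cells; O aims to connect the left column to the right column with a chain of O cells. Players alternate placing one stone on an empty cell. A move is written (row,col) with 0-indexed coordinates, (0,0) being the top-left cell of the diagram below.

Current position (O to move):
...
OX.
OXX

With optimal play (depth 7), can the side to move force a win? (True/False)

p1 O@[.../OX./OXX]: (0,0)[O../OX./OXX]-1* (0,1)[.O./OX./OXX]-1 (0,2)[..O/OX./OXX]-1 (1,2)[.../OXO/OXX]-1
p2 X@[O../OX./OXX]: (0,1)[OX./OX./OXX]+1* (0,2)[O.X/OX./OXX]+1 (1,2)[O../OXX/OXX]+1
p3 O@[OX./OX./OXX] terminal -1; root [.../OX./OXX] d7

O winning at [.../OX./OXX]: False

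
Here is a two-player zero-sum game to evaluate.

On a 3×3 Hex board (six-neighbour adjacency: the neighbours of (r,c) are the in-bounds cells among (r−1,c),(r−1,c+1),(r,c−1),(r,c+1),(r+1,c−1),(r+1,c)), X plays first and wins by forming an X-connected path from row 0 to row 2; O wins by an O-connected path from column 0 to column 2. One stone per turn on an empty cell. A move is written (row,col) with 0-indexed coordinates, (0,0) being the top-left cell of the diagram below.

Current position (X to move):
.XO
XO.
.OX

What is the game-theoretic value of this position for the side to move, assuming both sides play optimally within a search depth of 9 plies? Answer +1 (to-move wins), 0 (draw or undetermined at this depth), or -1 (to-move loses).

value(.XO/XO./.OX, X) = +1

[.XO/XO./.OX] X move#1: (0,0):-1/XXO/XO./.OX, (1,2):-1/.XO/XOX/.OX, (2,0):+1/.XO/XO./XOX*
[.XO/XO./XOX] end (terminal -1, O#2); searched .XO/XO./.OX to 9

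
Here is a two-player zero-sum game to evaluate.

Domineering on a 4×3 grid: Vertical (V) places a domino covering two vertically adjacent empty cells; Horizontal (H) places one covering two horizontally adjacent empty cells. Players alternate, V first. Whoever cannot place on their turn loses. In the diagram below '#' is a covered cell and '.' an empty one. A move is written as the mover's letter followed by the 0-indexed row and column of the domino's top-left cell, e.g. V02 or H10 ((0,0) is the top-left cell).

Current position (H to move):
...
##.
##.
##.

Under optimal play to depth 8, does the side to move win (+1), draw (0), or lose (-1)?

value(.../##./##./##., H) = -1

ply 1, H at .../##./##./##. | H00=-1→##./##./##./##.*; H01=-1→.##/##./##./##.
ply 2, V at ##./##./##./##. | V02=+1→###/###/##./##.*; V12=+1→##./###/###/##.; V22=+1→##./##./###/###
ply 3: ###/###/##./##. is terminal -1 (H); from .../##./##./##. depth 8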